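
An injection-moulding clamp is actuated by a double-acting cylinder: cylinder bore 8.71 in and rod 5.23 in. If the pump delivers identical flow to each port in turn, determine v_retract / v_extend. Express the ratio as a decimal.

Cap-side area A_cap = π/4 × (8.71 in)² = 59.58 in^2
Rod-side annular area A_ann = π/4 × (8.71² − 5.23²) = 38.10 in^2
For equal Q, v ∝ 1/A, so v_ret/v_ext = A_cap/A_ann.

v_ret/v_ext ≈ 1.56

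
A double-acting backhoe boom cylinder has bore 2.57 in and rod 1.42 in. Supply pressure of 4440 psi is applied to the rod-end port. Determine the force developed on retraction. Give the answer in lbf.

F ≈ 16000 lbf

Rod-side annular area A_ann = π/4 × (2.57² − 1.42²) = 3.604 in^2
On retraction the pressure acts on the annular area (bore minus rod).
F = P × A_ann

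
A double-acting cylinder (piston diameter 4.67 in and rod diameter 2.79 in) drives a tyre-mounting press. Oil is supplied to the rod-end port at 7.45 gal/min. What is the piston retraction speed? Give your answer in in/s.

v ≈ 2.60 in/s

Rod-side annular area A_ann = π/4 × (4.67² − 2.79²) = 11.02 in^2
Flow into the rod-end port fills the annular volume.
v = Q / A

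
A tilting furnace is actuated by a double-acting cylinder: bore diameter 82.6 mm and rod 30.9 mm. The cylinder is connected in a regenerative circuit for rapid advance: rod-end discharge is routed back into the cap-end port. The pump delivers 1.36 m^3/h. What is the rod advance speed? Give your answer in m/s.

v ≈ 0.504 m/s

In regeneration the rod-end outflow joins the pump flow into the cap end, so the net volume the pump must supply per unit advance equals the rod cross-section area.
Rod cross-section A_rod = π/4 × (30.9 mm)² = 749.9 mm^2
v = Q_pump / A_rod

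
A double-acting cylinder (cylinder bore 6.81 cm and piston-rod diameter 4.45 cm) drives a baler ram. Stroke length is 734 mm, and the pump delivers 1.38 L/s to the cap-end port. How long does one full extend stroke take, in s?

t ≈ 1.94 s

Cap-side area A_cap = π/4 × (6.81 cm)² = 36.42 cm^2
Swept volume V = A × L; t = V / Q = A·L / Q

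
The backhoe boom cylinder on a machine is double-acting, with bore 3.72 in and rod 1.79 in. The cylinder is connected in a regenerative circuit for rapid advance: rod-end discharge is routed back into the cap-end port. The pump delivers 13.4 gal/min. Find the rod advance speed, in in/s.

v ≈ 20.5 in/s

In regeneration the rod-end outflow joins the pump flow into the cap end, so the net volume the pump must supply per unit advance equals the rod cross-section area.
Rod cross-section A_rod = π/4 × (1.79 in)² = 2.516 in^2
v = Q_pump / A_rod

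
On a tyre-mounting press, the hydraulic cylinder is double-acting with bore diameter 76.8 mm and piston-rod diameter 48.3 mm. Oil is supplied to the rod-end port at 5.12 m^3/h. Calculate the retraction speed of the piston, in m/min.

v ≈ 30.5 m/min

Rod-side annular area A_ann = π/4 × (76.8² − 48.3²) = 2800 mm^2
Flow into the rod-end port fills the annular volume.
v = Q / A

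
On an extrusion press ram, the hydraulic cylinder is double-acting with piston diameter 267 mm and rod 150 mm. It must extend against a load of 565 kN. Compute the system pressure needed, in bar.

P ≈ 101 bar

Cap-side area A_cap = π/4 × (267 mm)² = 55990 mm^2
P = F / A = 565 kN / A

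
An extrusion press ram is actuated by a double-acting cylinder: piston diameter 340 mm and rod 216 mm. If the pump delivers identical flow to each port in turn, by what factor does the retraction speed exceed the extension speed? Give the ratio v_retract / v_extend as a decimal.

v_ret/v_ext ≈ 1.68

Cap-side area A_cap = π/4 × (340 mm)² = 90790 mm^2
Rod-side annular area A_ann = π/4 × (340² − 216²) = 54150 mm^2
For equal Q, v ∝ 1/A, so v_ret/v_ext = A_cap/A_ann.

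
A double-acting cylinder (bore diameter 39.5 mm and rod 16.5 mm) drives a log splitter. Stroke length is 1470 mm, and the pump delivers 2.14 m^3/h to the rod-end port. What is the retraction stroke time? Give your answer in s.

t ≈ 2.50 s

Rod-side annular area A_ann = π/4 × (39.5² − 16.5²) = 1012 mm^2
Swept volume V = A × L; t = V / Q = A·L / Q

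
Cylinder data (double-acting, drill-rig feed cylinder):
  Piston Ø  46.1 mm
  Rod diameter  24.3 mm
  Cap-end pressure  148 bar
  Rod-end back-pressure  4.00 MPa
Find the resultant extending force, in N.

Cap-side area A_cap = π/4 × (46.1 mm)² = 1669 mm^2
Rod-side annular area A_ann = π/4 × (46.1² − 24.3²) = 1205 mm^2
Net thrust = P_cap·A_cap − P_rod·A_ann = 24700 N − 4821 N

F ≈ 19900 N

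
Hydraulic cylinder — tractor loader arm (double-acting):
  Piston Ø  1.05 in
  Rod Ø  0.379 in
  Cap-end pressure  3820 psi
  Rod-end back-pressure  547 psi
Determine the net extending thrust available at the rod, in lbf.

Cap-side area A_cap = π/4 × (1.05 in)² = 0.8659 in^2
Rod-side annular area A_ann = π/4 × (1.05² − 0.379²) = 0.7531 in^2
Net thrust = P_cap·A_cap − P_rod·A_ann = 3308 lbf − 411.9 lbf

F ≈ 2900 lbf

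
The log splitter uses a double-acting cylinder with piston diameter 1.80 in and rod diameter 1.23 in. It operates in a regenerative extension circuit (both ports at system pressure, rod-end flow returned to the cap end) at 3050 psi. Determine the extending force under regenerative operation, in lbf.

With equal pressure on both faces, forces on the annular region cancel; the net push is pressure × rod cross-section.
Rod cross-section A_rod = π/4 × (1.23 in)² = 1.188 in^2
F = P × A_rod

F ≈ 3620 lbf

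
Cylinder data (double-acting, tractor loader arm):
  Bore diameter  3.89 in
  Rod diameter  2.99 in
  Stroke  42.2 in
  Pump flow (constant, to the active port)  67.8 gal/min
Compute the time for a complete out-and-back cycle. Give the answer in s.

Cap-side area A_cap = π/4 × (3.89 in)² = 11.88 in^2
Rod-side annular area A_ann = π/4 × (3.89² − 2.99²) = 4.863 in^2
t_ext = A_cap·L/Q = 1.921 s
t_ret = A_ann·L/Q = 0.7862 s
t_cycle = t_ext + t_ret

t ≈ 2.71 s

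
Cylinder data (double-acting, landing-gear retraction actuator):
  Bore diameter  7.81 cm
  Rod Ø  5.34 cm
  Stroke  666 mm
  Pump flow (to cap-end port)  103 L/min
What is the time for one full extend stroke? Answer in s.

t ≈ 1.86 s

Cap-side area A_cap = π/4 × (7.81 cm)² = 47.91 cm^2
Swept volume V = A × L; t = V / Q = A·L / Q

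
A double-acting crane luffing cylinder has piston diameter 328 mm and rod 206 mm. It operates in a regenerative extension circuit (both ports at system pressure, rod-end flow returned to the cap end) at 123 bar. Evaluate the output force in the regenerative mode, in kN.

With equal pressure on both faces, forces on the annular region cancel; the net push is pressure × rod cross-section.
Rod cross-section A_rod = π/4 × (206 mm)² = 33330 mm^2
F = P × A_rod

F ≈ 410 kN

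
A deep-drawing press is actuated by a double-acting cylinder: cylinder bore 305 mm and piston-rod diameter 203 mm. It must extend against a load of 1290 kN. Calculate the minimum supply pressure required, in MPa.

Cap-side area A_cap = π/4 × (305 mm)² = 73060 mm^2
P = F / A = 1290 kN / A

P ≈ 17.7 MPa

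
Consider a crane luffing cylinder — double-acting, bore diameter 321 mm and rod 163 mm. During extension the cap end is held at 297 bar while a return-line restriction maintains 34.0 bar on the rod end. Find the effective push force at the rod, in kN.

Cap-side area A_cap = π/4 × (321 mm)² = 80930 mm^2
Rod-side annular area A_ann = π/4 × (321² − 163²) = 60060 mm^2
Net thrust = P_cap·A_cap − P_rod·A_ann = 2404 kN − 204.2 kN

F ≈ 2200 kN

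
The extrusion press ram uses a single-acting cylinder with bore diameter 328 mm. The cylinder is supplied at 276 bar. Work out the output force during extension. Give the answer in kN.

F ≈ 2330 kN

Cap-side area A_cap = π/4 × (328 mm)² = 84500 mm^2
F = P × A_cap = 276 bar × A_cap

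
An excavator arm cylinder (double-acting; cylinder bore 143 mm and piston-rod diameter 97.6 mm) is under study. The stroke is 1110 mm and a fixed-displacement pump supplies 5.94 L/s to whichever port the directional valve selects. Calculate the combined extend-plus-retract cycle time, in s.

t ≈ 4.60 s

Cap-side area A_cap = π/4 × (143 mm)² = 16060 mm^2
Rod-side annular area A_ann = π/4 × (143² − 97.6²) = 8579 mm^2
t_ext = A_cap·L/Q = 3.001 s
t_ret = A_ann·L/Q = 1.603 s
t_cycle = t_ext + t_ret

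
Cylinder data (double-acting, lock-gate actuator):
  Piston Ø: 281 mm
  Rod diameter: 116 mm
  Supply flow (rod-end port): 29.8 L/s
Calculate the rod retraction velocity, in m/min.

v ≈ 34.8 m/min

Rod-side annular area A_ann = π/4 × (281² − 116²) = 51450 mm^2
Flow into the rod-end port fills the annular volume.
v = Q / A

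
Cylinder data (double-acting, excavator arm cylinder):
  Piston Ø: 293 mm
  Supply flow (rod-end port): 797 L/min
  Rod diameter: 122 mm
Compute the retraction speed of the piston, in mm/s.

v ≈ 238 mm/s

Rod-side annular area A_ann = π/4 × (293² − 122²) = 55740 mm^2
Flow into the rod-end port fills the annular volume.
v = Q / A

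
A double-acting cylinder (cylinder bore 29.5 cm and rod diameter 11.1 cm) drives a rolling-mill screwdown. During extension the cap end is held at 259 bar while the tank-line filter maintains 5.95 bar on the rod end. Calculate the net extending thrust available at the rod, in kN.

Cap-side area A_cap = π/4 × (29.5 cm)² = 683.5 cm^2
Rod-side annular area A_ann = π/4 × (29.5² − 11.1²) = 586.7 cm^2
Net thrust = P_cap·A_cap − P_rod·A_ann = 1770 kN − 34.91 kN

F ≈ 1740 kN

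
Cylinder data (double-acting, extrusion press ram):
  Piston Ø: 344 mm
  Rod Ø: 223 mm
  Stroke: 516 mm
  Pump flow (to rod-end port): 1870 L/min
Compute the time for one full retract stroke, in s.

t ≈ 0.892 s

Rod-side annular area A_ann = π/4 × (344² − 223²) = 53880 mm^2
Swept volume V = A × L; t = V / Q = A·L / Q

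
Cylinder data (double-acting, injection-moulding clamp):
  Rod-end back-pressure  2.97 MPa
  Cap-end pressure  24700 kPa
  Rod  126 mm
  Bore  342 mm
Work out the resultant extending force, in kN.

F ≈ 2030 kN

Cap-side area A_cap = π/4 × (342 mm)² = 91860 mm^2
Rod-side annular area A_ann = π/4 × (342² − 126²) = 79390 mm^2
Net thrust = P_cap·A_cap − P_rod·A_ann = 2269 kN − 235.8 kN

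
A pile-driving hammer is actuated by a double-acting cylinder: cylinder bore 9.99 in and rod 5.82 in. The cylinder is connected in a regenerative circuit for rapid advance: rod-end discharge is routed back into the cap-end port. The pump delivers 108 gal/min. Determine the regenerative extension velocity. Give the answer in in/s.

v ≈ 15.6 in/s

In regeneration the rod-end outflow joins the pump flow into the cap end, so the net volume the pump must supply per unit advance equals the rod cross-section area.
Rod cross-section A_rod = π/4 × (5.82 in)² = 26.60 in^2
v = Q_pump / A_rod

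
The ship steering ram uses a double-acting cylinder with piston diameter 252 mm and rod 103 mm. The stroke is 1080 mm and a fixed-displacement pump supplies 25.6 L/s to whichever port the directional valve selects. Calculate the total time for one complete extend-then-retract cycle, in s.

t ≈ 3.86 s

Cap-side area A_cap = π/4 × (252 mm)² = 49880 mm^2
Rod-side annular area A_ann = π/4 × (252² − 103²) = 41540 mm^2
t_ext = A_cap·L/Q = 2.104 s
t_ret = A_ann·L/Q = 1.753 s
t_cycle = t_ext + t_ret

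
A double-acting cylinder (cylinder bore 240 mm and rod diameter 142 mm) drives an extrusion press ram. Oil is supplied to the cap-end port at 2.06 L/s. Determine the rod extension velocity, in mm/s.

v ≈ 45.5 mm/s

Cap-side area A_cap = π/4 × (240 mm)² = 45240 mm^2
v = Q / A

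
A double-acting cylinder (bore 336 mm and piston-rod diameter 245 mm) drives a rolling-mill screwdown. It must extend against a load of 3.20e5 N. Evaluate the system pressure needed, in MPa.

Cap-side area A_cap = π/4 × (336 mm)² = 88670 mm^2
P = F / A = 3.20e5 N / A

P ≈ 3.61 MPa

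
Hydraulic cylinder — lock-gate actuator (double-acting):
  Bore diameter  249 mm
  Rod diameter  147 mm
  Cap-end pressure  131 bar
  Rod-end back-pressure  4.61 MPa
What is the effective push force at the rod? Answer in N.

F ≈ 4.92e5 N

Cap-side area A_cap = π/4 × (249 mm)² = 48700 mm^2
Rod-side annular area A_ann = π/4 × (249² − 147²) = 31720 mm^2
Net thrust = P_cap·A_cap − P_rod·A_ann = 6.379e5 N − 1.462e5 N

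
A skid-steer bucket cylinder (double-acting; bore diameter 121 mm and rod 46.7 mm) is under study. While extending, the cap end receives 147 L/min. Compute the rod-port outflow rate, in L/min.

Q_out ≈ 125 L/min

Cap-side area A_cap = π/4 × (121 mm)² = 11500 mm^2
Rod-side annular area A_ann = π/4 × (121² − 46.7²) = 9786 mm^2
Piston speed v = Q_in/A_cap; rod-end outflow Q_out = v × A_ann = Q_in × A_ann/A_cap.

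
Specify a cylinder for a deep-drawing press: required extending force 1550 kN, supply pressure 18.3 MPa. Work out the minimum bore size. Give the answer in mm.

D ≈ 328 mm

Extension force acts on the full piston face: F = P × (π/4)D².
D = √(4F / (πP)) = √(4 × 1550 kN / (π × 18.3 MPa))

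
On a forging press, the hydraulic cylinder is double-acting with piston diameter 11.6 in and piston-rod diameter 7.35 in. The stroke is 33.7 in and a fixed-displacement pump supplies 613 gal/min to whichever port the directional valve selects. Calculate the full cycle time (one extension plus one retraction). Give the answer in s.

Cap-side area A_cap = π/4 × (11.6 in)² = 105.7 in^2
Rod-side annular area A_ann = π/4 × (11.6² − 7.35²) = 63.25 in^2
t_ext = A_cap·L/Q = 1.509 s
t_ret = A_ann·L/Q = 0.9032 s
t_cycle = t_ext + t_ret

t ≈ 2.41 s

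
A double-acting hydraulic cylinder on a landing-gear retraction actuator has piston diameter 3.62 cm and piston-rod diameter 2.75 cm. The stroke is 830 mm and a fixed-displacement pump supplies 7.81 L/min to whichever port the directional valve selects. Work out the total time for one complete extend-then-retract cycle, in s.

Cap-side area A_cap = π/4 × (3.62 cm)² = 10.29 cm^2
Rod-side annular area A_ann = π/4 × (3.62² − 2.75²) = 4.353 cm^2
t_ext = A_cap·L/Q = 6.563 s
t_ret = A_ann·L/Q = 2.775 s
t_cycle = t_ext + t_ret

t ≈ 9.34 s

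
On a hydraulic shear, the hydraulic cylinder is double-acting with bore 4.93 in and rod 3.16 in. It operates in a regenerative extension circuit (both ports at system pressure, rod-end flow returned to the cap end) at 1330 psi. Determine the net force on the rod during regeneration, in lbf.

With equal pressure on both faces, forces on the annular region cancel; the net push is pressure × rod cross-section.
Rod cross-section A_rod = π/4 × (3.16 in)² = 7.843 in^2
F = P × A_rod

F ≈ 10400 lbf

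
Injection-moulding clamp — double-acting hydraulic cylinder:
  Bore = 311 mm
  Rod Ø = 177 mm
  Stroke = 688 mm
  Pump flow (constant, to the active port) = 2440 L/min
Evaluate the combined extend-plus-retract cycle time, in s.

t ≈ 2.15 s

Cap-side area A_cap = π/4 × (311 mm)² = 75960 mm^2
Rod-side annular area A_ann = π/4 × (311² − 177²) = 51360 mm^2
t_ext = A_cap·L/Q = 1.285 s
t_ret = A_ann·L/Q = 0.8689 s
t_cycle = t_ext + t_ret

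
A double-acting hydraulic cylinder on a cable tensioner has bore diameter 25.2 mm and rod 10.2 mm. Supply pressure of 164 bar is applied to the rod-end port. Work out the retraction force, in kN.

Rod-side annular area A_ann = π/4 × (25.2² − 10.2²) = 417.0 mm^2
On retraction the pressure acts on the annular area (bore minus rod).
F = P × A_ann

F ≈ 6.84 kN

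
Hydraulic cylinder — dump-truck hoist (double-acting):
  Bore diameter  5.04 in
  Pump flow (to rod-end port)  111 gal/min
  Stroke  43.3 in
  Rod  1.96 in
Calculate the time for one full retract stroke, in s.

Rod-side annular area A_ann = π/4 × (5.04² − 1.96²) = 16.93 in^2
Swept volume V = A × L; t = V / Q = A·L / Q

t ≈ 1.72 s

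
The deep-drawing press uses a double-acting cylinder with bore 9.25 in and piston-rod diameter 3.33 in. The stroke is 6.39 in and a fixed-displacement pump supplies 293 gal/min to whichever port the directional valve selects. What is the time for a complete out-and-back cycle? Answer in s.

Cap-side area A_cap = π/4 × (9.25 in)² = 67.20 in^2
Rod-side annular area A_ann = π/4 × (9.25² − 3.33²) = 58.49 in^2
t_ext = A_cap·L/Q = 0.3807 s
t_ret = A_ann·L/Q = 0.3313 s
t_cycle = t_ext + t_ret

t ≈ 0.712 s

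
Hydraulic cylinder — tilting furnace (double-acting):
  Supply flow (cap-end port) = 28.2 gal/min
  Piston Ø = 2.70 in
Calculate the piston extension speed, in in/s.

Cap-side area A_cap = π/4 × (2.70 in)² = 5.726 in^2
v = Q / A

v ≈ 19.0 in/s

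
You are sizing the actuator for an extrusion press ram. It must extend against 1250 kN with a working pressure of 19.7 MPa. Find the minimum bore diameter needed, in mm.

Extension force acts on the full piston face: F = P × (π/4)D².
D = √(4F / (πP)) = √(4 × 1250 kN / (π × 19.7 MPa))

D ≈ 284 mm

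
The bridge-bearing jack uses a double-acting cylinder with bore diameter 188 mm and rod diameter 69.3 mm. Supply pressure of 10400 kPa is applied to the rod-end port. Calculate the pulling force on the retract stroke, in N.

Rod-side annular area A_ann = π/4 × (188² − 69.3²) = 23990 mm^2
On retraction the pressure acts on the annular area (bore minus rod).
F = P × A_ann

F ≈ 2.49e5 N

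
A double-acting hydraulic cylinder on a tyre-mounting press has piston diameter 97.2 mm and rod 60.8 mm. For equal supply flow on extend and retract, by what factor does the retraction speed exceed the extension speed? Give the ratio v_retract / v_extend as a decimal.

v_ret/v_ext ≈ 1.64

Cap-side area A_cap = π/4 × (97.2 mm)² = 7420 mm^2
Rod-side annular area A_ann = π/4 × (97.2² − 60.8²) = 4517 mm^2
For equal Q, v ∝ 1/A, so v_ret/v_ext = A_cap/A_ann.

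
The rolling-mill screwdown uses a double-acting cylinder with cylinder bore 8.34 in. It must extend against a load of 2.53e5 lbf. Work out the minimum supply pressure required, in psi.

P ≈ 4630 psi

Cap-side area A_cap = π/4 × (8.34 in)² = 54.63 in^2
P = F / A = 2.53e5 lbf / A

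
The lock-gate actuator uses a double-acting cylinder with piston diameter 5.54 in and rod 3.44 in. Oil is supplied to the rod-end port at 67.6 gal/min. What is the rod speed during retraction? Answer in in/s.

Rod-side annular area A_ann = π/4 × (5.54² − 3.44²) = 14.81 in^2
Flow into the rod-end port fills the annular volume.
v = Q / A

v ≈ 17.6 in/s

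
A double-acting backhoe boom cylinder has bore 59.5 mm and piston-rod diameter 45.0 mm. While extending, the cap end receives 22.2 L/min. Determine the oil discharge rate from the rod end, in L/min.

Q_out ≈ 9.50 L/min

Cap-side area A_cap = π/4 × (59.5 mm)² = 2781 mm^2
Rod-side annular area A_ann = π/4 × (59.5² − 45.0²) = 1190 mm^2
Piston speed v = Q_in/A_cap; rod-end outflow Q_out = v × A_ann = Q_in × A_ann/A_cap.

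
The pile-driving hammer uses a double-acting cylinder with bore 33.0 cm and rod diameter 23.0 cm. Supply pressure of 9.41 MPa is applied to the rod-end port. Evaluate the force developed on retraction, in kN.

Rod-side annular area A_ann = π/4 × (33.0² − 23.0²) = 439.8 cm^2
On retraction the pressure acts on the annular area (bore minus rod).
F = P × A_ann

F ≈ 414 kN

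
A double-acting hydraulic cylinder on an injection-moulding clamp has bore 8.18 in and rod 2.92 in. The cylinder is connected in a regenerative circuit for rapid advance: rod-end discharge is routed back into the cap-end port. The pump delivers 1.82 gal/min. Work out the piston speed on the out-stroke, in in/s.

In regeneration the rod-end outflow joins the pump flow into the cap end, so the net volume the pump must supply per unit advance equals the rod cross-section area.
Rod cross-section A_rod = π/4 × (2.92 in)² = 6.697 in^2
v = Q_pump / A_rod

v ≈ 1.05 in/s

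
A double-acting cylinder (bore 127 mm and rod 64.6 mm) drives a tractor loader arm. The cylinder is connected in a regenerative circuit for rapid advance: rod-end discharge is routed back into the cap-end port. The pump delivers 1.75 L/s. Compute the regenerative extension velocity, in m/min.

v ≈ 32.0 m/min

In regeneration the rod-end outflow joins the pump flow into the cap end, so the net volume the pump must supply per unit advance equals the rod cross-section area.
Rod cross-section A_rod = π/4 × (64.6 mm)² = 3278 mm^2
v = Q_pump / A_rod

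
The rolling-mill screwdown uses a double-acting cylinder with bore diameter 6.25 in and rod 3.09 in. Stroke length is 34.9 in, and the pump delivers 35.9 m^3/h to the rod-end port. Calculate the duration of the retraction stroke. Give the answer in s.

Rod-side annular area A_ann = π/4 × (6.25² − 3.09²) = 23.18 in^2
Swept volume V = A × L; t = V / Q = A·L / Q

t ≈ 1.33 s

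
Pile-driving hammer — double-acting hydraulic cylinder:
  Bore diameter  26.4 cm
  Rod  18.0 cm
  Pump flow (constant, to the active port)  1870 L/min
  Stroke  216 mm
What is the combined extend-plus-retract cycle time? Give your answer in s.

Cap-side area A_cap = π/4 × (26.4 cm)² = 547.4 cm^2
Rod-side annular area A_ann = π/4 × (26.4² − 18.0²) = 292.9 cm^2
t_ext = A_cap·L/Q = 0.3794 s
t_ret = A_ann·L/Q = 0.2030 s
t_cycle = t_ext + t_ret

t ≈ 0.582 s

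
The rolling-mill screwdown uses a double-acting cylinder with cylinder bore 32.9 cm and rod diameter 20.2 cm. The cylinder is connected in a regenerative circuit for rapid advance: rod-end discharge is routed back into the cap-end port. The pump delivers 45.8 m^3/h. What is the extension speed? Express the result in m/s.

In regeneration the rod-end outflow joins the pump flow into the cap end, so the net volume the pump must supply per unit advance equals the rod cross-section area.
Rod cross-section A_rod = π/4 × (20.2 cm)² = 320.5 cm^2
v = Q_pump / A_rod

v ≈ 0.397 m/s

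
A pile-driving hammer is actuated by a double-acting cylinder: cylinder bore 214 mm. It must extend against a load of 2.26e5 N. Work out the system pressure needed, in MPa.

Cap-side area A_cap = π/4 × (214 mm)² = 35970 mm^2
P = F / A = 2.26e5 N / A

P ≈ 6.28 MPa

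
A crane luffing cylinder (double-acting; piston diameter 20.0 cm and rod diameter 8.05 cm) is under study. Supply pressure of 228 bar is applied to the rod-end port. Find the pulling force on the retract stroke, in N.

Rod-side annular area A_ann = π/4 × (20.0² − 8.05²) = 263.3 cm^2
On retraction the pressure acts on the annular area (bore minus rod).
F = P × A_ann

F ≈ 6.00e5 N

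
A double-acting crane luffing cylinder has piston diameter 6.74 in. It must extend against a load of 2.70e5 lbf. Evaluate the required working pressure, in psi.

Cap-side area A_cap = π/4 × (6.74 in)² = 35.68 in^2
P = F / A = 2.70e5 lbf / A

P ≈ 7570 psi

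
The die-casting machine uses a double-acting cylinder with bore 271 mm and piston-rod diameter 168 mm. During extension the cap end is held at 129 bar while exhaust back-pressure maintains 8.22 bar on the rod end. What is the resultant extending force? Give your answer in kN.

F ≈ 715 kN

Cap-side area A_cap = π/4 × (271 mm)² = 57680 mm^2
Rod-side annular area A_ann = π/4 × (271² − 168²) = 35510 mm^2
Net thrust = P_cap·A_cap − P_rod·A_ann = 744.1 kN − 29.19 kN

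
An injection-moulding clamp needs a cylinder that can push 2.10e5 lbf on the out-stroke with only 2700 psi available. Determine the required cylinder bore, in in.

D ≈ 9.95 in

Extension force acts on the full piston face: F = P × (π/4)D².
D = √(4F / (πP)) = √(4 × 2.10e5 lbf / (π × 2700 psi))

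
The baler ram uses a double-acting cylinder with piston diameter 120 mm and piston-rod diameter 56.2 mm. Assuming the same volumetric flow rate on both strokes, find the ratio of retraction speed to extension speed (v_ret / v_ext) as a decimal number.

v_ret/v_ext ≈ 1.28

Cap-side area A_cap = π/4 × (120 mm)² = 11310 mm^2
Rod-side annular area A_ann = π/4 × (120² − 56.2²) = 8829 mm^2
For equal Q, v ∝ 1/A, so v_ret/v_ext = A_cap/A_ann.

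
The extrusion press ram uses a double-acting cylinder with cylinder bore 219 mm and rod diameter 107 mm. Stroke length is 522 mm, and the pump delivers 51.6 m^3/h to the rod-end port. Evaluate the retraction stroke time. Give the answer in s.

Rod-side annular area A_ann = π/4 × (219² − 107²) = 28680 mm^2
Swept volume V = A × L; t = V / Q = A·L / Q

t ≈ 1.04 s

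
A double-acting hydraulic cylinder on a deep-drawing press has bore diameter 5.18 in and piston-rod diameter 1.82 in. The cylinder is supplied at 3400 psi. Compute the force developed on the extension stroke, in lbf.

Cap-side area A_cap = π/4 × (5.18 in)² = 21.07 in^2
F = P × A_cap = 3400 psi × A_cap

F ≈ 71700 lbf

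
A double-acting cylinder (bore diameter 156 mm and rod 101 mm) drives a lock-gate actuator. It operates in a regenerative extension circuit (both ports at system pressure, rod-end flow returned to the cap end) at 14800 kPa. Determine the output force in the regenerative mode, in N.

F ≈ 1.19e5 N

With equal pressure on both faces, forces on the annular region cancel; the net push is pressure × rod cross-section.
Rod cross-section A_rod = π/4 × (101 mm)² = 8012 mm^2
F = P × A_rod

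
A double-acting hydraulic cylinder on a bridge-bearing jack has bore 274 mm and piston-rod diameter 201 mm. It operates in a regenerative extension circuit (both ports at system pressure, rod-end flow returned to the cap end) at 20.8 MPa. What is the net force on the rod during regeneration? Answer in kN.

F ≈ 660 kN

With equal pressure on both faces, forces on the annular region cancel; the net push is pressure × rod cross-section.
Rod cross-section A_rod = π/4 × (201 mm)² = 31730 mm^2
F = P × A_rod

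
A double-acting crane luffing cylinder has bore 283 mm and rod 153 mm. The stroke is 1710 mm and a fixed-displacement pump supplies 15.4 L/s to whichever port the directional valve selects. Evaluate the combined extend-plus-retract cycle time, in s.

Cap-side area A_cap = π/4 × (283 mm)² = 62900 mm^2
Rod-side annular area A_ann = π/4 × (283² − 153²) = 44520 mm^2
t_ext = A_cap·L/Q = 6.985 s
t_ret = A_ann·L/Q = 4.943 s
t_cycle = t_ext + t_ret

t ≈ 11.9 s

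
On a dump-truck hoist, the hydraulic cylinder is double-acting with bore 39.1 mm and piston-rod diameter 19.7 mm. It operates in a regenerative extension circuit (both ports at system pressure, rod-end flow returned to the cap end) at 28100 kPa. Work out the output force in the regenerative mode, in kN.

F ≈ 8.57 kN

With equal pressure on both faces, forces on the annular region cancel; the net push is pressure × rod cross-section.
Rod cross-section A_rod = π/4 × (19.7 mm)² = 304.8 mm^2
F = P × A_rod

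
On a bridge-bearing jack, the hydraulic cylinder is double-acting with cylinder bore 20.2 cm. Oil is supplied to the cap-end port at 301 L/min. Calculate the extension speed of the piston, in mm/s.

Cap-side area A_cap = π/4 × (20.2 cm)² = 320.5 cm^2
v = Q / A

v ≈ 157 mm/s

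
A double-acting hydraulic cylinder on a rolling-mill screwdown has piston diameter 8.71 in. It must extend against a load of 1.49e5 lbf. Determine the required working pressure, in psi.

Cap-side area A_cap = π/4 × (8.71 in)² = 59.58 in^2
P = F / A = 1.49e5 lbf / A

P ≈ 2500 psi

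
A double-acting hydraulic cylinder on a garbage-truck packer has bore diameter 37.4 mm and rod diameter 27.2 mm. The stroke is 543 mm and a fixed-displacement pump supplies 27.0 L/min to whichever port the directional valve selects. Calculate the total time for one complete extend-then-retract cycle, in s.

Cap-side area A_cap = π/4 × (37.4 mm)² = 1099 mm^2
Rod-side annular area A_ann = π/4 × (37.4² − 27.2²) = 517.5 mm^2
t_ext = A_cap·L/Q = 1.326 s
t_ret = A_ann·L/Q = 0.6245 s
t_cycle = t_ext + t_ret

t ≈ 1.95 s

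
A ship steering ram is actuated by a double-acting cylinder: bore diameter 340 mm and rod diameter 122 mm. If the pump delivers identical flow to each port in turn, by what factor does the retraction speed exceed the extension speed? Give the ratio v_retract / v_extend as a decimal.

v_ret/v_ext ≈ 1.15

Cap-side area A_cap = π/4 × (340 mm)² = 90790 mm^2
Rod-side annular area A_ann = π/4 × (340² − 122²) = 79100 mm^2
For equal Q, v ∝ 1/A, so v_ret/v_ext = A_cap/A_ann.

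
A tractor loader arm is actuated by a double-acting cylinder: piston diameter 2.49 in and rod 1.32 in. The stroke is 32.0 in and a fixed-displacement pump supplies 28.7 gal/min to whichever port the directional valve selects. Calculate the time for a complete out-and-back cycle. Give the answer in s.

Cap-side area A_cap = π/4 × (2.49 in)² = 4.870 in^2
Rod-side annular area A_ann = π/4 × (2.49² − 1.32²) = 3.501 in^2
t_ext = A_cap·L/Q = 1.410 s
t_ret = A_ann·L/Q = 1.014 s
t_cycle = t_ext + t_ret

t ≈ 2.42 s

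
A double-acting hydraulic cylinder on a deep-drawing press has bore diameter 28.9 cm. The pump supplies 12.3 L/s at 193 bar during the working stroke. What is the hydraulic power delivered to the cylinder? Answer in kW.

Hydraulic power = P × Q

W ≈ 237 kW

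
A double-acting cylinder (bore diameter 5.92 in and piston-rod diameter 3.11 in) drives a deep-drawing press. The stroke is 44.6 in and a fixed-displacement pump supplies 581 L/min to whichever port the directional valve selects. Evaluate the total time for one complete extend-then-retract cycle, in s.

Cap-side area A_cap = π/4 × (5.92 in)² = 27.53 in^2
Rod-side annular area A_ann = π/4 × (5.92² − 3.11²) = 19.93 in^2
t_ext = A_cap·L/Q = 2.078 s
t_ret = A_ann·L/Q = 1.504 s
t_cycle = t_ext + t_ret

t ≈ 3.58 s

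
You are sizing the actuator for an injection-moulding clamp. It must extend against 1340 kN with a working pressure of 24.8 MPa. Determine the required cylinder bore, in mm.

D ≈ 262 mm

Extension force acts on the full piston face: F = P × (π/4)D².
D = √(4F / (πP)) = √(4 × 1340 kN / (π × 24.8 MPa))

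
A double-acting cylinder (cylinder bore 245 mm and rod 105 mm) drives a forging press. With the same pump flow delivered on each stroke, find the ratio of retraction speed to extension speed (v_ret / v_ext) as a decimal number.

Cap-side area A_cap = π/4 × (245 mm)² = 47140 mm^2
Rod-side annular area A_ann = π/4 × (245² − 105²) = 38480 mm^2
For equal Q, v ∝ 1/A, so v_ret/v_ext = A_cap/A_ann.

v_ret/v_ext ≈ 1.23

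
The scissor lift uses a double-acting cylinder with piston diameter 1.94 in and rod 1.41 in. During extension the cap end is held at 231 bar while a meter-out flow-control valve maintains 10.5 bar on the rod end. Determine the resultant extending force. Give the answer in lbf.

F ≈ 9690 lbf

Cap-side area A_cap = π/4 × (1.94 in)² = 2.956 in^2
Rod-side annular area A_ann = π/4 × (1.94² − 1.41²) = 1.394 in^2
Net thrust = P_cap·A_cap − P_rod·A_ann = 9903 lbf − 212.4 lbf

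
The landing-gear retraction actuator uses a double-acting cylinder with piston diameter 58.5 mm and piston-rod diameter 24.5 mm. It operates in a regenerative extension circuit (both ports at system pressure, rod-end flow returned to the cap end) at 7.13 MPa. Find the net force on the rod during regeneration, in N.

F ≈ 3360 N

With equal pressure on both faces, forces on the annular region cancel; the net push is pressure × rod cross-section.
Rod cross-section A_rod = π/4 × (24.5 mm)² = 471.4 mm^2
F = P × A_rod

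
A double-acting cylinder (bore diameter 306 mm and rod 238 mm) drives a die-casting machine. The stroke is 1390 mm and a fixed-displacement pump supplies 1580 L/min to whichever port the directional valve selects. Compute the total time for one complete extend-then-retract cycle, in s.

Cap-side area A_cap = π/4 × (306 mm)² = 73540 mm^2
Rod-side annular area A_ann = π/4 × (306² − 238²) = 29050 mm^2
t_ext = A_cap·L/Q = 3.882 s
t_ret = A_ann·L/Q = 1.534 s
t_cycle = t_ext + t_ret

t ≈ 5.42 s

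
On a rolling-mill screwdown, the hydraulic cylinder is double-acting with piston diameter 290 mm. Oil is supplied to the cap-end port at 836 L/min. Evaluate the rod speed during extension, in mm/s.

Cap-side area A_cap = π/4 × (290 mm)² = 66050 mm^2
v = Q / A

v ≈ 211 mm/s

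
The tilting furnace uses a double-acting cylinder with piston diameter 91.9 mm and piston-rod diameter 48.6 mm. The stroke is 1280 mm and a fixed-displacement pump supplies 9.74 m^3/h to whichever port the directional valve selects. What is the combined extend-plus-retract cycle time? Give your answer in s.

t ≈ 5.40 s

Cap-side area A_cap = π/4 × (91.9 mm)² = 6633 mm^2
Rod-side annular area A_ann = π/4 × (91.9² − 48.6²) = 4778 mm^2
t_ext = A_cap·L/Q = 3.138 s
t_ret = A_ann·L/Q = 2.261 s
t_cycle = t_ext + t_ret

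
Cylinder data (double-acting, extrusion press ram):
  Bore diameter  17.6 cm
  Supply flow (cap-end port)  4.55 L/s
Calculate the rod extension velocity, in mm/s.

Cap-side area A_cap = π/4 × (17.6 cm)² = 243.3 cm^2
v = Q / A

v ≈ 187 mm/s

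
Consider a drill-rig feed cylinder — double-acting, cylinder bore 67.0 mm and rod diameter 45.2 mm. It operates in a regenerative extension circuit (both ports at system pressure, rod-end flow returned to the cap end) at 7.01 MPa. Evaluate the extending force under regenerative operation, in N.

With equal pressure on both faces, forces on the annular region cancel; the net push is pressure × rod cross-section.
Rod cross-section A_rod = π/4 × (45.2 mm)² = 1605 mm^2
F = P × A_rod

F ≈ 11200 N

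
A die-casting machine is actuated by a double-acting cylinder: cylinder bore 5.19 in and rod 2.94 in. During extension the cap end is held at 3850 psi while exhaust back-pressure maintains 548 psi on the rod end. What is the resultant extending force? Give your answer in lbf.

F ≈ 73600 lbf

Cap-side area A_cap = π/4 × (5.19 in)² = 21.16 in^2
Rod-side annular area A_ann = π/4 × (5.19² − 2.94²) = 14.37 in^2
Net thrust = P_cap·A_cap − P_rod·A_ann = 81450 lbf − 7873 lbf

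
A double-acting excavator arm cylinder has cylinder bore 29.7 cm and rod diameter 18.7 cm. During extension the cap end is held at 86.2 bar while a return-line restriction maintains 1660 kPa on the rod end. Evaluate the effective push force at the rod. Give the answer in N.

F ≈ 5.28e5 N

Cap-side area A_cap = π/4 × (29.7 cm)² = 692.8 cm^2
Rod-side annular area A_ann = π/4 × (29.7² − 18.7²) = 418.1 cm^2
Net thrust = P_cap·A_cap − P_rod·A_ann = 5.972e5 N − 69410 N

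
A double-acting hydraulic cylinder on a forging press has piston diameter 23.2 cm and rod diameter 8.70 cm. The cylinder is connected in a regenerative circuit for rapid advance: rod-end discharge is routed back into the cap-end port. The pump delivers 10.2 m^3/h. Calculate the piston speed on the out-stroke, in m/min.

v ≈ 28.6 m/min

In regeneration the rod-end outflow joins the pump flow into the cap end, so the net volume the pump must supply per unit advance equals the rod cross-section area.
Rod cross-section A_rod = π/4 × (8.70 cm)² = 59.45 cm^2
v = Q_pump / A_rod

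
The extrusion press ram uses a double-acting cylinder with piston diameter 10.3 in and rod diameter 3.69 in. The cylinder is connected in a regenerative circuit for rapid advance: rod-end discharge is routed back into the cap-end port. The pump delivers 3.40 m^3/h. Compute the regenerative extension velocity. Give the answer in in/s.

v ≈ 5.39 in/s

In regeneration the rod-end outflow joins the pump flow into the cap end, so the net volume the pump must supply per unit advance equals the rod cross-section area.
Rod cross-section A_rod = π/4 × (3.69 in)² = 10.69 in^2
v = Q_pump / A_rod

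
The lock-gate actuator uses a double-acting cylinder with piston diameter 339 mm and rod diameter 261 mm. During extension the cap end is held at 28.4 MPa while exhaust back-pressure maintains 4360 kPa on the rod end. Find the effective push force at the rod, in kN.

Cap-side area A_cap = π/4 × (339 mm)² = 90260 mm^2
Rod-side annular area A_ann = π/4 × (339² − 261²) = 36760 mm^2
Net thrust = P_cap·A_cap − P_rod·A_ann = 2563 kN − 160.3 kN

F ≈ 2400 kN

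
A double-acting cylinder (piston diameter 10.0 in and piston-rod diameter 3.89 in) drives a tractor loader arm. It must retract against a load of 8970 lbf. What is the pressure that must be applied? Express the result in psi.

P ≈ 135 psi

Rod-side annular area A_ann = π/4 × (10.0² − 3.89²) = 66.66 in^2
Retraction: pressure acts on the annular area.
P = F / A = 8970 lbf / A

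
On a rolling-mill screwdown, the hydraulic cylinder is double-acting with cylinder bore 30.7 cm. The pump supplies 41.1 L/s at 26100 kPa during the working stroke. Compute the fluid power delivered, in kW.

Hydraulic power = P × Q

W ≈ 1070 kW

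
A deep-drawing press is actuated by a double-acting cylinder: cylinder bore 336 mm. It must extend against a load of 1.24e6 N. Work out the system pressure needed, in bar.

Cap-side area A_cap = π/4 × (336 mm)² = 88670 mm^2
P = F / A = 1.24e6 N / A

P ≈ 140 bar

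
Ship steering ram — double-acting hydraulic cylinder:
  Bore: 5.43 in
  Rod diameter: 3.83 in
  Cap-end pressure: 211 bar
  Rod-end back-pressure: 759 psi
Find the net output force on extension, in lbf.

Cap-side area A_cap = π/4 × (5.43 in)² = 23.16 in^2
Rod-side annular area A_ann = π/4 × (5.43² − 3.83²) = 11.64 in^2
Net thrust = P_cap·A_cap − P_rod·A_ann = 70870 lbf − 8832 lbf

F ≈ 62000 lbf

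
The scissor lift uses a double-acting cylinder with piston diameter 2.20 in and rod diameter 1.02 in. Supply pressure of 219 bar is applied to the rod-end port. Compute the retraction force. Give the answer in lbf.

Rod-side annular area A_ann = π/4 × (2.20² − 1.02²) = 2.984 in^2
On retraction the pressure acts on the annular area (bore minus rod).
F = P × A_ann

F ≈ 9480 lbf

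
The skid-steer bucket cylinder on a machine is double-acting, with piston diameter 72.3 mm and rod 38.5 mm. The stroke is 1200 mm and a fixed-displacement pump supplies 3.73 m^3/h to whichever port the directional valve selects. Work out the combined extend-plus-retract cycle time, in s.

t ≈ 8.16 s

Cap-side area A_cap = π/4 × (72.3 mm)² = 4106 mm^2
Rod-side annular area A_ann = π/4 × (72.3² − 38.5²) = 2941 mm^2
t_ext = A_cap·L/Q = 4.755 s
t_ret = A_ann·L/Q = 3.407 s
t_cycle = t_ext + t_ret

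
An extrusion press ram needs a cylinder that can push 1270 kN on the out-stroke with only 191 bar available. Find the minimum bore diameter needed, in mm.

D ≈ 291 mm

Extension force acts on the full piston face: F = P × (π/4)D².
D = √(4F / (πP)) = √(4 × 1270 kN / (π × 191 bar))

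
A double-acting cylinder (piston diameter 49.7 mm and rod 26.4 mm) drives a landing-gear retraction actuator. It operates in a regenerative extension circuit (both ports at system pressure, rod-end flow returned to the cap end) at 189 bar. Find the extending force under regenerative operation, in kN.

With equal pressure on both faces, forces on the annular region cancel; the net push is pressure × rod cross-section.
Rod cross-section A_rod = π/4 × (26.4 mm)² = 547.4 mm^2
F = P × A_rod

F ≈ 10.3 kN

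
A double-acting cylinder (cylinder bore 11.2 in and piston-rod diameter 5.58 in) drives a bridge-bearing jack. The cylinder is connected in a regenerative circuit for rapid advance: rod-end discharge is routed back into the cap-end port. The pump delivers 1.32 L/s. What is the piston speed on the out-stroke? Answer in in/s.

In regeneration the rod-end outflow joins the pump flow into the cap end, so the net volume the pump must supply per unit advance equals the rod cross-section area.
Rod cross-section A_rod = π/4 × (5.58 in)² = 24.45 in^2
v = Q_pump / A_rod

v ≈ 3.29 in/s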